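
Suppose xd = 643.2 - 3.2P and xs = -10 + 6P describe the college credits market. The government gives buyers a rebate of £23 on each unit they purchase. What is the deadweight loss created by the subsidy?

Deadweight loss = £552

Pre-subsidy: 643.2 - 3.2P = -10 + 6P gives P* = 71, x* = 416.
With the rebate, buyers effectively pay Pb = Ps − 23, where Ps is the price sellers receive.
Demand in terms of Ps becomes xd = 643.2 − 3.2(Ps − 23) = 716.8 - 3.2Ps. Setting this equal to supply: 716.8 - 3.2Ps = -10 + 6Ps, so Ps = 79.
Buyers pay Pb = 79 − 23 = 56; x' = -10 + 6·79 = 464.
The subsidy expands output by 464 − 416 = 48 past the efficient level; on those units the gap between marginal cost and willingness to pay runs from 0 up to 23.
DWL = ½ × 23 × 48 = 552.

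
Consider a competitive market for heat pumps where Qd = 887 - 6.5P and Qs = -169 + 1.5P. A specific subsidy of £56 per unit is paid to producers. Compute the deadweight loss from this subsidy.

Deadweight loss = £1911

Pre-subsidy: 887 - 6.5P = -169 + 1.5P gives P* = 132, Q* = 29.
With the subsidy, sellers receive Ps = Pb + 56 for each unit, where Pb is the price buyers pay.
Supply in terms of Pb becomes Qs = -169 + 1.5(Pb + 56) = -85 + 1.5Pb. Setting this equal to demand: 887 - 6.5Pb = -85 + 1.5Pb, so Pb = 121.5.
Sellers receive Ps = 121.5 + 56 = 177.5; Q' = 887 − 6.5·121.5 = 97.25.
The subsidy expands output by 97.25 − 29 = 68.25 past the efficient level; on those units the gap between marginal cost and willingness to pay runs from 0 up to 56.
DWL = ½ × 56 × 68.25 = 1911.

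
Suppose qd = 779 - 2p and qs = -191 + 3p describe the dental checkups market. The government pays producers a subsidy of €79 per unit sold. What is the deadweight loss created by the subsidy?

Pre-subsidy: 779 - 2p = -191 + 3p gives p* = 194, q* = 391.
With the subsidy, sellers receive ps = pb + 79 for each unit, where pb is the price buyers pay.
Supply in terms of pb becomes qs = -191 + 3(pb + 79) = 46 + 3pb. Setting this equal to demand: 779 - 2pb = 46 + 3pb, so pb = 146.6.
Sellers receive ps = 146.6 + 79 = 225.6; q' = 779 − 2·146.6 = 485.8.
The subsidy expands output by 485.8 − 391 = 94.8 past the efficient level; on those units the gap between marginal cost and willingness to pay runs from 0 up to 79.
DWL = ½ × 79 × 94.8 = 3744.6.

Deadweight loss = €3744.6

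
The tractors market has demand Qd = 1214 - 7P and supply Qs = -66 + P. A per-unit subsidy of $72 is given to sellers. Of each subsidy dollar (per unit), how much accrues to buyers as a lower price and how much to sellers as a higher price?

Pre-subsidy: 1214 - 7P = -66 + P gives P* = 160, Q* = 94.
With the subsidy, sellers receive Ps = Pb + 72 for each unit, where Pb is the price buyers pay.
Supply in terms of Pb becomes Qs = -66 + 1(Pb + 72) = 6 + Pb. Setting this equal to demand: 1214 - 7Pb = 6 + Pb, so Pb = 151.
Sellers receive Ps = 151 + 72 = 223; Q' = 1214 − 7·151 = 157.
Buyers' price falls by P* − Pb = 160 − 151 = 9; sellers' price rises by Ps − P* = 223 − 160 = 63.

Buyers gain $9 per unit; sellers gain $63 per unit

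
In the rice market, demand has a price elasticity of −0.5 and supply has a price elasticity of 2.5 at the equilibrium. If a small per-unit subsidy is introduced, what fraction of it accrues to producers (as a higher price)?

For a small subsidy around the equilibrium, the benefit split depends on the relative slopes, which at a point are proportional to the elasticities.
Buyer share = εs/(εs + |εd|) = 2.5/(2.5 + 0.5) = 5/6; seller share = |εd|/(εs + |εd|) = 1/6.
So producers capture 1/6 of the subsidy.

Producer share = 1/6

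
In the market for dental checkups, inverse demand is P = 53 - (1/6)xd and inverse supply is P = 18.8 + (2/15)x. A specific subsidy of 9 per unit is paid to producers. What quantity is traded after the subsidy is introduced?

x' = 144

Pre-subsidy: 53 - (1/6)x = 18.8 + (2/15)x gives x* = 114 and P* = 34.
With the subsidy, sellers receive Ps = Pb + 9 for each unit, where Pb is the price buyers pay.
On the curves, Pb = 53 - (1/6)x and Ps = 18.8 + (2/15)x; the wedge Ps − Pb = 9 gives 18.8 + (2/15)x − (53 - (1/6)x) = 9, so x' = 144.
Then Pb = 53 − (1/6)·144 = 29 and Ps = 18.8 + (2/15)·144 = 38.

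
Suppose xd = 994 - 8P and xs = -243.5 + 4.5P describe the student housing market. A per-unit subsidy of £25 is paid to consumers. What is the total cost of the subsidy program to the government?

Pre-subsidy: 994 - 8P = -243.5 + 4.5P gives P* = 99, x* = 202.
With the rebate, buyers effectively pay Pb = Ps − 25, where Ps is the price sellers receive.
Demand in terms of Ps becomes xd = 994 − 8(Ps − 25) = 1194 - 8Ps. Setting this equal to supply: 1194 - 8Ps = -243.5 + 4.5Ps, so Ps = 115.
Buyers pay Pb = 115 − 25 = 90; x' = -243.5 + 4.5·115 = 274.
Government outlay = subsidy × quantity = 25 × 274 = 6850.

Government cost = £6850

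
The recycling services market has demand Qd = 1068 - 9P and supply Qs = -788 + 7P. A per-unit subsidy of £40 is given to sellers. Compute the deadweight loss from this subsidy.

Deadweight loss = £3150

Pre-subsidy: 1068 - 9P = -788 + 7P gives P* = 116, Q* = 24.
With the subsidy, sellers receive Ps = Pb + 40 for each unit, where Pb is the price buyers pay.
Supply in terms of Pb becomes Qs = -788 + 7(Pb + 40) = -508 + 7Pb. Setting this equal to demand: 1068 - 9Pb = -508 + 7Pb, so Pb = 98.5.
Sellers receive Ps = 98.5 + 40 = 138.5; Q' = 1068 − 9·98.5 = 181.5.
The subsidy expands output by 181.5 − 24 = 157.5 past the efficient level; on those units the gap between marginal cost and willingness to pay runs from 0 up to 40.
DWL = ½ × 40 × 157.5 = 3150.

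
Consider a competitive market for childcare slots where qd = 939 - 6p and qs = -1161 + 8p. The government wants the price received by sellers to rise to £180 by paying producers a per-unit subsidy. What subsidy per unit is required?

At a seller price of 180, quantity supplied is -1161 + 8·180 = 279.
Buyers absorb 279 only when they pay pb with 939 − 6·pb = 279, i.e. pb = 110.
s = ps − pb = 180 − 110 = 70.

Required subsidy s = £70 per unit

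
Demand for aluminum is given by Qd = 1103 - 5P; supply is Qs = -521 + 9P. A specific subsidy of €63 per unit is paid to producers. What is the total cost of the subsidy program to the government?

Pre-subsidy: 1103 - 5P = -521 + 9P gives P* = 116, Q* = 523.
With the subsidy, sellers receive Ps = Pb + 63 for each unit, where Pb is the price buyers pay.
Supply in terms of Pb becomes Qs = -521 + 9(Pb + 63) = 46 + 9Pb. Setting this equal to demand: 1103 - 5Pb = 46 + 9Pb, so Pb = 75.5.
Sellers receive Ps = 75.5 + 63 = 138.5; Q' = 1103 − 5·75.5 = 725.5.
Government outlay = subsidy × quantity = 63 × 725.5 = 45706.5.

Government cost = €45706.5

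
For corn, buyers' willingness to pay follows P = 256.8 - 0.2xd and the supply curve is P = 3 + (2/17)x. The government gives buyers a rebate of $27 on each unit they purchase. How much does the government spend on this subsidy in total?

Government cost = $23868

Pre-subsidy: 256.8 - 0.2x = 3 + (2/17)x gives x* = 799 and P* = 97.
With the rebate, buyers effectively pay Pb = Ps − 27, where Ps is the price sellers receive.
On the curves, Pb = 256.8 - 0.2x and Ps = 3 + (2/17)x; the wedge Ps − Pb = 27 gives 3 + (2/17)x − (256.8 - 0.2x) = 27, so x' = 884.
Then Pb = 256.8 − 0.2·884 = 80 and Ps = 3 + (2/17)·884 = 107.
Government outlay = subsidy × quantity = 27 × 884 = 23868.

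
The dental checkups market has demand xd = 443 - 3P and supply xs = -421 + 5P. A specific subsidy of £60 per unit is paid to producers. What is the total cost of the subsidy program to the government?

Government cost = £13890

Pre-subsidy: 443 - 3P = -421 + 5P gives P* = 108, x* = 119.
With the subsidy, sellers receive Ps = Pb + 60 for each unit, where Pb is the price buyers pay.
Supply in terms of Pb becomes xs = -421 + 5(Pb + 60) = -121 + 5Pb. Setting this equal to demand: 443 - 3Pb = -121 + 5Pb, so Pb = 70.5.
Sellers receive Ps = 70.5 + 60 = 130.5; x' = 443 − 3·70.5 = 231.5.
Government outlay = subsidy × quantity = 60 × 231.5 = 13890.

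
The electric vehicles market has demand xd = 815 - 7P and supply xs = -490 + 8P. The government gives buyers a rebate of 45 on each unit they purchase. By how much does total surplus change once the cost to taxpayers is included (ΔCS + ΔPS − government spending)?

Net change in total surplus = -3780

Pre-subsidy: 815 - 7P = -490 + 8P gives P* = 87, x* = 206.
With the rebate, buyers effectively pay Pb = Ps − 45, where Ps is the price sellers receive.
Demand in terms of Ps becomes xd = 815 − 7(Ps − 45) = 1130 - 7Ps. Setting this equal to supply: 1130 - 7Ps = -490 + 8Ps, so Ps = 108.
Buyers pay Pb = 108 − 45 = 63; x' = -490 + 8·108 = 374.
ΔCS = ½(206 + 374)(87 − 63) = 6960; ΔPS = ½(206 + 374)(108 − 87) = 6090.
Government spending = 45 × 374 = 16830.
Net change = 6960 + 6090 − 16830 = -3780. The loss equals the DWL triangle ½·45·168.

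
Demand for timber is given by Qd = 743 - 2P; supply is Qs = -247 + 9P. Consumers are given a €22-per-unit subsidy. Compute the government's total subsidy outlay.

Pre-subsidy: 743 - 2P = -247 + 9P gives P* = 90, Q* = 563.
With the rebate, buyers effectively pay Pb = Ps − 22, where Ps is the price sellers receive.
Demand in terms of Ps becomes Qd = 743 − 2(Ps − 22) = 787 - 2Ps. Setting this equal to supply: 787 - 2Ps = -247 + 9Ps, so Ps = 94.
Buyers pay Pb = 94 − 22 = 72; Q' = -247 + 9·94 = 599.
Government outlay = subsidy × quantity = 22 × 599 = 13178.

Government cost = €13178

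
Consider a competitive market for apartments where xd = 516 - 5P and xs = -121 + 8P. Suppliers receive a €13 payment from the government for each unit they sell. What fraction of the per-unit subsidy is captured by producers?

Producer share = 5/13

Pre-subsidy: 516 - 5P = -121 + 8P gives P* = 49, x* = 271.
With the subsidy, sellers receive Ps = Pb + 13 for each unit, where Pb is the price buyers pay.
Supply in terms of Pb becomes xs = -121 + 8(Pb + 13) = -17 + 8Pb. Setting this equal to demand: 516 - 5Pb = -17 + 8Pb, so Pb = 41.
Sellers receive Ps = 41 + 13 = 54; x' = 516 − 5·41 = 311.
Buyers' price falls by P* − Pb = 49 − 41 = 8; sellers' price rises by Ps − P* = 54 − 49 = 5.
So producers capture 5/13 = 5/13 of each unit of subsidy.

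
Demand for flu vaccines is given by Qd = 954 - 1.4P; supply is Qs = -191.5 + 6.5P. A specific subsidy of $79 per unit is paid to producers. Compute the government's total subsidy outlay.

Government cost = $66518

Pre-subsidy: 954 - 1.4P = -191.5 + 6.5P gives P* = 145, Q* = 751.
With the subsidy, sellers receive Ps = Pb + 79 for each unit, where Pb is the price buyers pay.
Supply in terms of Pb becomes Qs = -191.5 + 6.5(Pb + 79) = 322 + 6.5Pb. Setting this equal to demand: 954 - 1.4Pb = 322 + 6.5Pb, so Pb = 80.
Sellers receive Ps = 80 + 79 = 159; Q' = 954 − 1.4·80 = 842.
Government outlay = subsidy × quantity = 79 × 842 = 66518.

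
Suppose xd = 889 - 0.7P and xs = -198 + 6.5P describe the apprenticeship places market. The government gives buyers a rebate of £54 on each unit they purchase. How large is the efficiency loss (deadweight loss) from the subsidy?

Pre-subsidy: 889 - 0.7P = -198 + 6.5P gives P* = 5435/36, x* = 56399/72.
With the rebate, buyers effectively pay Pb = Ps − 54, where Ps is the price sellers receive.
Demand in terms of Ps becomes xd = 889 − 0.7(Ps − 54) = 926.8 - 0.7Ps. Setting this equal to supply: 926.8 - 0.7Ps = -198 + 6.5Ps, so Ps = 1406/9.
Buyers pay Pb = 1406/9 − 54 = 920/9; x' = -198 + 6.5·(1406/9) = 7357/9.
The subsidy expands output by 7357/9 − 56399/72 = 34.125 past the efficient level; on those units the gap between marginal cost and willingness to pay runs from 0 up to 54.
DWL = ½ × 54 × 34.125 = 921.375.

Deadweight loss = £921.375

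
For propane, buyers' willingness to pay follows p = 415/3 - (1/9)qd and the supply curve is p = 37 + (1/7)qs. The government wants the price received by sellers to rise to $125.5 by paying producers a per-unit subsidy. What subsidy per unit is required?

At a seller price of 125.5, quantity supplied is -259 + 7·125.5 = 619.5.
Buyers absorb 619.5 only when they pay pb = 415/3 − (1/9)·619.5 = 69.5.
s = ps − pb = 125.5 − 69.5 = 56.

Required subsidy s = $56 per unit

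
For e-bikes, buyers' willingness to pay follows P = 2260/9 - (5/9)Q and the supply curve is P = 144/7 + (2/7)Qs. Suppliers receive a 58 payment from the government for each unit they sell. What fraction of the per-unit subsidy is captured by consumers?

Consumer share = 35/53

Pre-subsidy: 2260/9 - (5/9)Q = 144/7 + (2/7)Q gives Q* = 14524/53 and P* = 5240/53.
With the subsidy, sellers receive Ps = Pb + 58 for each unit, where Pb is the price buyers pay.
On the curves, Pb = 2260/9 - (5/9)Q and Ps = 144/7 + (2/7)Q; the wedge Ps − Pb = 58 gives 144/7 + (2/7)Q − (2260/9 - (5/9)Q) = 58, so Q' = 18178/53.
Then Pb = 2260/9 − (5/9)·(18178/53) = 3210/53 and Ps = 144/7 + (2/7)·(18178/53) = 6284/53.
Buyers' price falls by P* − Pb = 5240/53 − 3210/53 = 2030/53; sellers' price rises by Ps − P* = 6284/53 − 5240/53 = 1044/53.
So consumers capture (2030/53)/58 = 35/53 of each unit of subsidy.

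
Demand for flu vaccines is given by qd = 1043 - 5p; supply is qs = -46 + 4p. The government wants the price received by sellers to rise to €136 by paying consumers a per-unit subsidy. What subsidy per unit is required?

At a seller price of 136, quantity supplied is -46 + 4·136 = 498.
Buyers absorb 498 only when they pay pb with 1043 − 5·pb = 498, i.e. pb = 109.
s = ps − pb = 136 − 109 = 27.

Required subsidy s = €27 per unit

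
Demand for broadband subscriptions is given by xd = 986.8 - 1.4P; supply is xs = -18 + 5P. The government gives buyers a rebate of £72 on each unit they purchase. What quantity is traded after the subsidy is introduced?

Pre-subsidy: 986.8 - 1.4P = -18 + 5P gives P* = 157, x* = 767.
With the rebate, buyers effectively pay Pb = Ps − 72, where Ps is the price sellers receive.
Demand in terms of Ps becomes xd = 986.8 − 1.4(Ps − 72) = 1087.6 - 1.4Ps. Setting this equal to supply: 1087.6 - 1.4Ps = -18 + 5Ps, so Ps = 172.75.
Buyers pay Pb = 172.75 − 72 = 100.75; x' = -18 + 5·172.75 = 845.75.

x' = 845.75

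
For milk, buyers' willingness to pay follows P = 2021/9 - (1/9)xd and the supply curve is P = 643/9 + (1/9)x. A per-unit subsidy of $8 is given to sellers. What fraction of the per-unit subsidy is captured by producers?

Pre-subsidy: 2021/9 - (1/9)x = 643/9 + (1/9)x gives x* = 689 and P* = 148.
With the subsidy, sellers receive Ps = Pb + 8 for each unit, where Pb is the price buyers pay.
On the curves, Pb = 2021/9 - (1/9)x and Ps = 643/9 + (1/9)x; the wedge Ps − Pb = 8 gives 643/9 + (1/9)x − (2021/9 - (1/9)x) = 8, so x' = 725.
Then Pb = 2021/9 − (1/9)·725 = 144 and Ps = 643/9 + (1/9)·725 = 152.
Buyers' price falls by P* − Pb = 148 − 144 = 4; sellers' price rises by Ps − P* = 152 − 148 = 4.
So producers capture 4/8 = 0.5 of each unit of subsidy.

Producer share = 0.5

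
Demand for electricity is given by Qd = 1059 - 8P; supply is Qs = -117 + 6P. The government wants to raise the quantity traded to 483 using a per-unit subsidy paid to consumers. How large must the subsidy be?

At Q = 483, invert demand for the buyer price: Pb = (1059 − 483)/8 = 72; invert supply for the seller price: Ps = (483 − (-117))/6 = 100.
The subsidy must fill the gap: s = Ps − Pb = 100 − 72 = 28.

Required subsidy s = 28 per unit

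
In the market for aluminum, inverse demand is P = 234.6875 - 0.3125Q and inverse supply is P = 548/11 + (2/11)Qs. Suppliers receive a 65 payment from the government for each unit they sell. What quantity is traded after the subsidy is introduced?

Pre-subsidy: 234.6875 - 0.3125Q = 548/11 + (2/11)Q gives Q* = 32537/87 and P* = 10250/87.
With the subsidy, sellers receive Ps = Pb + 65 for each unit, where Pb is the price buyers pay.
On the curves, Pb = 234.6875 - 0.3125Q and Ps = 548/11 + (2/11)Q; the wedge Ps − Pb = 65 gives 548/11 + (2/11)Q − (234.6875 - 0.3125Q) = 65, so Q' = 14659/29.
Then Pb = 234.6875 − 0.3125·(14659/29) = 2225/29 and Ps = 548/11 + (2/11)·(14659/29) = 4110/29.

Q' = 14659/29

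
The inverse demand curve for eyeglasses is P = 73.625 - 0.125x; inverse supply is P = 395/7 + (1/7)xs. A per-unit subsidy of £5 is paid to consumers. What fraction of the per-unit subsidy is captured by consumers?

Pre-subsidy: 73.625 - 0.125x = 395/7 + (1/7)x gives x* = 64.2 and P* = 65.6.
With the rebate, buyers effectively pay Pb = Ps − 5, where Ps is the price sellers receive.
On the curves, Pb = 73.625 - 0.125x and Ps = 395/7 + (1/7)x; the wedge Ps − Pb = 5 gives 395/7 + (1/7)x − (73.625 - 0.125x) = 5, so x' = 1243/15.
Then Pb = 73.625 − 0.125·(1243/15) = 949/15 and Ps = 395/7 + (1/7)·(1243/15) = 1024/15.
Buyers' price falls by P* − Pb = 65.6 − 949/15 = 7/3; sellers' price rises by Ps − P* = 1024/15 − 65.6 = 8/3.
So consumers capture (7/3)/5 = 7/15 of each unit of subsidy.

Consumer share = 7/15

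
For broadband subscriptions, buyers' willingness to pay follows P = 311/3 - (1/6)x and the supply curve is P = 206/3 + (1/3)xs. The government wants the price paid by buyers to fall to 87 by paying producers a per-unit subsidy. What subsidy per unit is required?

Required subsidy s = 15 per unit

At a buyer price of 87, quantity demanded is 622 − 6·87 = 100.
Sellers supply 100 only when they receive Ps = 206/3 + (1/3)·100 = 102.
s = Ps − Pb = 102 − 87 = 15.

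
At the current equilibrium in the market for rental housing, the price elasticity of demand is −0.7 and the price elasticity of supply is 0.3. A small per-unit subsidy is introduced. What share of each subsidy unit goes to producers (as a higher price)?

Producer share = 0.7

For a small subsidy around the equilibrium, the benefit split depends on the relative slopes, which at a point are proportional to the elasticities.
Buyer share = εs/(εs + |εd|) = 0.3/(0.3 + 0.7) = 0.3; seller share = |εd|/(εs + |εd|) = 0.7.
So producers capture 0.7 of the subsidy.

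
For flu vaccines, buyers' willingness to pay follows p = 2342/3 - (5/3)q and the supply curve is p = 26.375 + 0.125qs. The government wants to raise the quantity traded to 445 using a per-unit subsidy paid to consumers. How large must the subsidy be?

At q = 445, from the demand curve buyers pay pb = 2342/3 − (5/3)·445 = 39; from the supply curve sellers need ps = 26.375 + 0.125·445 = 82.
The subsidy must fill the gap: s = ps − pb = 82 − 39 = 43.

Required subsidy s = 43 per unit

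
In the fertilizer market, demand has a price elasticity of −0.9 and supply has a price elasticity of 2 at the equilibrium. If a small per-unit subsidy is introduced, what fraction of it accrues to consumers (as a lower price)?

Consumer share = 20/29

For a small subsidy around the equilibrium, the benefit split depends on the relative slopes, which at a point are proportional to the elasticities.
Buyer share = εs/(εs + |εd|) = 2/(2 + 0.9) = 20/29; seller share = |εd|/(εs + |εd|) = 9/29.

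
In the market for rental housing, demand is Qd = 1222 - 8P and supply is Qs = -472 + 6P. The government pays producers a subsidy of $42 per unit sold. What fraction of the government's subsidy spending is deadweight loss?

Pre-subsidy: 1222 - 8P = -472 + 6P gives P* = 121, Q* = 254.
With the subsidy, sellers receive Ps = Pb + 42 for each unit, where Pb is the price buyers pay.
Supply in terms of Pb becomes Qs = -472 + 6(Pb + 42) = -220 + 6Pb. Setting this equal to demand: 1222 - 8Pb = -220 + 6Pb, so Pb = 103.
Sellers receive Ps = 103 + 42 = 145; Q' = 1222 − 8·103 = 398.
ΔCS = ½(254 + 398)(121 − 103) = 5868; ΔPS = ½(254 + 398)(145 − 121) = 7824.
Government spending = 42 × 398 = 16716.
DWL = ½ × 42 × (398 − 254) = 3024; fraction = 3024 / 16716 = 36/199.

DWL / government spending = 36/199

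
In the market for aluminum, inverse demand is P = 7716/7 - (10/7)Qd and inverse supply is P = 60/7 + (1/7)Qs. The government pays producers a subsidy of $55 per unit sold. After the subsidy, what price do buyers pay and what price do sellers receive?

Buyers pay $58; sellers receive $113

Pre-subsidy: 7716/7 - (10/7)Q = 60/7 + (1/7)Q gives Q* = 696 and P* = 108.
With the subsidy, sellers receive Ps = Pb + 55 for each unit, where Pb is the price buyers pay.
On the curves, Pb = 7716/7 - (10/7)Q and Ps = 60/7 + (1/7)Q; the wedge Ps − Pb = 55 gives 60/7 + (1/7)Q − (7716/7 - (10/7)Q) = 55, so Q' = 731.
Then Pb = 7716/7 − (10/7)·731 = 58 and Ps = 60/7 + (1/7)·731 = 113.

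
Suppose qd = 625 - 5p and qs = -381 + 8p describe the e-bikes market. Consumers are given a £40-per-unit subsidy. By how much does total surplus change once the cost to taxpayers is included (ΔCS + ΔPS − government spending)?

Pre-subsidy: 625 - 5p = -381 + 8p gives p* = 1006/13, q* = 3095/13.
With the rebate, buyers effectively pay pb = ps − 40, where ps is the price sellers receive.
Demand in terms of ps becomes qd = 625 − 5(ps − 40) = 825 - 5ps. Setting this equal to supply: 825 - 5ps = -381 + 8ps, so ps = 1206/13.
Buyers pay pb = 1206/13 − 40 = 686/13; q' = -381 + 8·(1206/13) = 4695/13.
ΔCS = ½(3095/13 + 4695/13)(1006/13 − 686/13) = 1246400/169; ΔPS = ½(3095/13 + 4695/13)(1206/13 − 1006/13) = 779000/169.
Government spending = 40 × 4695/13 = 187800/13.
Net change = 1246400/169 + 779000/169 − 187800/13 = -32000/13. The loss equals the DWL triangle ½·40·1600/13.

Net change in total surplus = -32000/13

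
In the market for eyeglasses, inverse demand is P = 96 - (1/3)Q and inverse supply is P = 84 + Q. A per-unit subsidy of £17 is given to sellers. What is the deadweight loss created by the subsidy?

Deadweight loss = £108.375

Pre-subsidy: 96 - (1/3)Q = 84 + Q gives Q* = 9 and P* = 93.
With the subsidy, sellers receive Ps = Pb + 17 for each unit, where Pb is the price buyers pay.
On the curves, Pb = 96 - (1/3)Q and Ps = 84 + Q; the wedge Ps − Pb = 17 gives 84 + Q − (96 - (1/3)Q) = 17, so Q' = 21.75.
Then Pb = 96 − (1/3)·21.75 = 88.75 and Ps = 84 + 1·21.75 = 105.75.
The subsidy expands output by 21.75 − 9 = 12.75 past the efficient level; on those units the gap between marginal cost and willingness to pay runs from 0 up to 17.
DWL = ½ × 17 × 12.75 = 108.375.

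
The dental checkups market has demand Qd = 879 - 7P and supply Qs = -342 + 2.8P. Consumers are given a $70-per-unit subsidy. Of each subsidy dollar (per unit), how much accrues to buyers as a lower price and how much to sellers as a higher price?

Pre-subsidy: 879 - 7P = -342 + 2.8P gives P* = 6105/49, Q* = 48/7.
With the rebate, buyers effectively pay Pb = Ps − 70, where Ps is the price sellers receive.
Demand in terms of Ps becomes Qd = 879 − 7(Ps − 70) = 1369 - 7Ps. Setting this equal to supply: 1369 - 7Ps = -342 + 2.8Ps, so Ps = 8555/49.
Buyers pay Pb = 8555/49 − 70 = 5125/49; Q' = -342 + 2.8·(8555/49) = 1028/7.
Buyers' price falls by P* − Pb = 6105/49 − 5125/49 = 20; sellers' price rises by Ps − P* = 8555/49 − 6105/49 = 50.

Buyers gain $20 per unit; sellers gain $50 per unit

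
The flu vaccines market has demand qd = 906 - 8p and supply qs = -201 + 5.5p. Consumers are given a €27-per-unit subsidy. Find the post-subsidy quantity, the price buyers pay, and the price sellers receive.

Pre-subsidy: 906 - 8p = -201 + 5.5p gives p* = 82, q* = 250.
With the rebate, buyers effectively pay pb = ps − 27, where ps is the price sellers receive.
Demand in terms of ps becomes qd = 906 − 8(ps − 27) = 1122 - 8ps. Setting this equal to supply: 1122 - 8ps = -201 + 5.5ps, so ps = 98.
Buyers pay pb = 98 − 27 = 71; q' = -201 + 5.5·98 = 338.

q' = 338; buyers pay €71; sellers receive €98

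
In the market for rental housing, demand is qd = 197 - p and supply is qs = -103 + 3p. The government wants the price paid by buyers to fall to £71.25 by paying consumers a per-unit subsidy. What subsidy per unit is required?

Required subsidy s = £5 per unit

At a buyer price of 71.25, quantity demanded is 197 − 1·71.25 = 125.75.
Sellers supply 125.75 only when they receive ps with -103 + 3·ps = 125.75, i.e. ps = 76.25.
s = ps − pb = 76.25 − 71.25 = 5.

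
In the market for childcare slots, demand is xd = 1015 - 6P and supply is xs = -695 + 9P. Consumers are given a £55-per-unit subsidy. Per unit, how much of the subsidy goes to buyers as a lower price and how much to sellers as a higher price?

Pre-subsidy: 1015 - 6P = -695 + 9P gives P* = 114, x* = 331.
With the rebate, buyers effectively pay Pb = Ps − 55, where Ps is the price sellers receive.
Demand in terms of Ps becomes xd = 1015 − 6(Ps − 55) = 1345 - 6Ps. Setting this equal to supply: 1345 - 6Ps = -695 + 9Ps, so Ps = 136.
Buyers pay Pb = 136 − 55 = 81; x' = -695 + 9·136 = 529.
Buyers' price falls by P* − Pb = 114 − 81 = 33; sellers' price rises by Ps − P* = 136 − 114 = 22.

Buyers gain £33 per unit; sellers gain £22 per unit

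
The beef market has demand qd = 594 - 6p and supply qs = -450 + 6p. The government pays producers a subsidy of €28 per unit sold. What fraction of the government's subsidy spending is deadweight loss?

DWL / government spending = 7/26

Pre-subsidy: 594 - 6p = -450 + 6p gives p* = 87, q* = 72.
With the subsidy, sellers receive ps = pb + 28 for each unit, where pb is the price buyers pay.
Supply in terms of pb becomes qs = -450 + 6(pb + 28) = -282 + 6pb. Setting this equal to demand: 594 - 6pb = -282 + 6pb, so pb = 73.
Sellers receive ps = 73 + 28 = 101; q' = 594 − 6·73 = 156.
ΔCS = ½(72 + 156)(87 − 73) = 1596; ΔPS = ½(72 + 156)(101 − 87) = 1596.
Government spending = 28 × 156 = 4368.
DWL = ½ × 28 × (156 − 72) = 1176; fraction = 1176 / 4368 = 7/26.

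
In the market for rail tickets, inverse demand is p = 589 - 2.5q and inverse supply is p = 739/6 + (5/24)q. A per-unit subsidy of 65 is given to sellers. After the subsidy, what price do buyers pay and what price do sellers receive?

Buyers pay 99; sellers receive 164

Pre-subsidy: 589 - 2.5q = 739/6 + (5/24)q gives q* = 172 and p* = 159.
With the subsidy, sellers receive ps = pb + 65 for each unit, where pb is the price buyers pay.
On the curves, pb = 589 - 2.5q and ps = 739/6 + (5/24)q; the wedge ps − pb = 65 gives 739/6 + (5/24)q − (589 - 2.5q) = 65, so q' = 196.
Then pb = 589 − 2.5·196 = 99 and ps = 739/6 + (5/24)·196 = 164.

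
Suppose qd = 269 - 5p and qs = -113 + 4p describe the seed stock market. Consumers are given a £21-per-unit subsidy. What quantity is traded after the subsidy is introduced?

Pre-subsidy: 269 - 5p = -113 + 4p gives p* = 382/9, q* = 511/9.
With the rebate, buyers effectively pay pb = ps − 21, where ps is the price sellers receive.
Demand in terms of ps becomes qd = 269 − 5(ps − 21) = 374 - 5ps. Setting this equal to supply: 374 - 5ps = -113 + 4ps, so ps = 487/9.
Buyers pay pb = 487/9 − 21 = 298/9; q' = -113 + 4·(487/9) = 931/9.

q' = 931/9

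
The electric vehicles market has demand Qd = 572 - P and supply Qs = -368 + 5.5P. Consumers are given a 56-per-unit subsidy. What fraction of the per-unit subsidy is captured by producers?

Pre-subsidy: 572 - P = -368 + 5.5P gives P* = 1880/13, Q* = 5556/13.
With the rebate, buyers effectively pay Pb = Ps − 56, where Ps is the price sellers receive.
Demand in terms of Ps becomes Qd = 572 − 1(Ps − 56) = 628 - Ps. Setting this equal to supply: 628 - Ps = -368 + 5.5Ps, so Ps = 1992/13.
Buyers pay Pb = 1992/13 − 56 = 1264/13; Q' = -368 + 5.5·(1992/13) = 6172/13.
Buyers' price falls by P* − Pb = 1880/13 − 1264/13 = 616/13; sellers' price rises by Ps − P* = 1992/13 − 1880/13 = 112/13.
So producers capture (112/13)/56 = 2/13 of each unit of subsidy.

Producer share = 2/13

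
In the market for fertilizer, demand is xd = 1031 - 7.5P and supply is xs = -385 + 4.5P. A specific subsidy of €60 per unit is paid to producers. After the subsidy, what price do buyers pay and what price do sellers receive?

Pre-subsidy: 1031 - 7.5P = -385 + 4.5P gives P* = 118, x* = 146.
With the subsidy, sellers receive Ps = Pb + 60 for each unit, where Pb is the price buyers pay.
Supply in terms of Pb becomes xs = -385 + 4.5(Pb + 60) = -115 + 4.5Pb. Setting this equal to demand: 1031 - 7.5Pb = -115 + 4.5Pb, so Pb = 95.5.
Sellers receive Ps = 95.5 + 60 = 155.5; x' = 1031 − 7.5·95.5 = 314.75.

Buyers pay €95.5; sellers receive €155.5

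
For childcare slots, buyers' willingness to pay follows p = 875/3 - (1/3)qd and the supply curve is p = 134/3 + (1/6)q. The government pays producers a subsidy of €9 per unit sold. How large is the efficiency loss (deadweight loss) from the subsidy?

Pre-subsidy: 875/3 - (1/3)q = 134/3 + (1/6)q gives q* = 494 and p* = 127.
With the subsidy, sellers receive ps = pb + 9 for each unit, where pb is the price buyers pay.
On the curves, pb = 875/3 - (1/3)q and ps = 134/3 + (1/6)q; the wedge ps − pb = 9 gives 134/3 + (1/6)q − (875/3 - (1/3)q) = 9, so q' = 512.
Then pb = 875/3 − (1/3)·512 = 121 and ps = 134/3 + (1/6)·512 = 130.
The subsidy expands output by 512 − 494 = 18 past the efficient level; on those units the gap between marginal cost and willingness to pay runs from 0 up to 9.
DWL = ½ × 9 × 18 = 81.

Deadweight loss = €81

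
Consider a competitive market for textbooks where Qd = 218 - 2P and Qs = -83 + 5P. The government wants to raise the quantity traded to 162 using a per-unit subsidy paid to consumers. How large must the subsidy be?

At Q = 162, invert demand for the buyer price: Pb = (218 − 162)/2 = 28; invert supply for the seller price: Ps = (162 − (-83))/5 = 49.
The subsidy must fill the gap: s = Ps − Pb = 49 − 28 = 21.

Required subsidy s = 21 per unit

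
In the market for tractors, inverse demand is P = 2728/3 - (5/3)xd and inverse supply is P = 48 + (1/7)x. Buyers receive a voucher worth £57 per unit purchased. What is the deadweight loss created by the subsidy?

Deadweight loss = £897.75

Pre-subsidy: 2728/3 - (5/3)x = 48 + (1/7)x gives x* = 476 and P* = 116.
With the rebate, buyers effectively pay Pb = Ps − 57, where Ps is the price sellers receive.
On the curves, Pb = 2728/3 - (5/3)x and Ps = 48 + (1/7)x; the wedge Ps − Pb = 57 gives 48 + (1/7)x − (2728/3 - (5/3)x) = 57, so x' = 507.5.
Then Pb = 2728/3 − (5/3)·507.5 = 63.5 and Ps = 48 + (1/7)·507.5 = 120.5.
The subsidy expands output by 507.5 − 476 = 31.5 past the efficient level; on those units the gap between marginal cost and willingness to pay runs from 0 up to 57.
DWL = ½ × 57 × 31.5 = 897.75.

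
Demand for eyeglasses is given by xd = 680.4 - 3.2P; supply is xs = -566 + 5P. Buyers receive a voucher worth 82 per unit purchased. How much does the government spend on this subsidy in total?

Pre-subsidy: 680.4 - 3.2P = -566 + 5P gives P* = 152, x* = 194.
With the rebate, buyers effectively pay Pb = Ps − 82, where Ps is the price sellers receive.
Demand in terms of Ps becomes xd = 680.4 − 3.2(Ps − 82) = 942.8 - 3.2Ps. Setting this equal to supply: 942.8 - 3.2Ps = -566 + 5Ps, so Ps = 184.
Buyers pay Pb = 184 − 82 = 102; x' = -566 + 5·184 = 354.
Government outlay = subsidy × quantity = 82 × 354 = 29028.

Government cost = 29028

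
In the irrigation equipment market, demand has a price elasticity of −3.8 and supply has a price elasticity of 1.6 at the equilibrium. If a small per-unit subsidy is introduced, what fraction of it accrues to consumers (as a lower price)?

Consumer share = 8/27

For a small subsidy around the equilibrium, the benefit split depends on the relative slopes, which at a point are proportional to the elasticities.
Buyer share = εs/(εs + |εd|) = 1.6/(1.6 + 3.8) = 8/27; seller share = |εd|/(εs + |εd|) = 19/27.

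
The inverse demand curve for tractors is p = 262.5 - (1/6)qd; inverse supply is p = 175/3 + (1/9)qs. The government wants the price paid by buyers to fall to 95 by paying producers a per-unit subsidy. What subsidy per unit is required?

At a buyer price of 95, quantity demanded is 1575 − 6·95 = 1005.
Sellers supply 1005 only when they receive ps = 175/3 + (1/9)·1005 = 170.
s = ps − pb = 170 − 95 = 75.

Required subsidy s = 75 per unit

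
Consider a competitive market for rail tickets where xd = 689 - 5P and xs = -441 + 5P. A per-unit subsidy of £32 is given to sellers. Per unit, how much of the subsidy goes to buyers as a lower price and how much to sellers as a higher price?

Buyers gain £16 per unit; sellers gain £16 per unit

Pre-subsidy: 689 - 5P = -441 + 5P gives P* = 113, x* = 124.
With the subsidy, sellers receive Ps = Pb + 32 for each unit, where Pb is the price buyers pay.
Supply in terms of Pb becomes xs = -441 + 5(Pb + 32) = -281 + 5Pb. Setting this equal to demand: 689 - 5Pb = -281 + 5Pb, so Pb = 97.
Sellers receive Ps = 97 + 32 = 129; x' = 689 − 5·97 = 204.
Buyers' price falls by P* − Pb = 113 − 97 = 16; sellers' price rises by Ps − P* = 129 − 113 = 16.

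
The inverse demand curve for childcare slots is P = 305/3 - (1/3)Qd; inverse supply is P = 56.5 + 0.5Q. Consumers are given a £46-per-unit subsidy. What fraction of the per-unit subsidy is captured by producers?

Pre-subsidy: 305/3 - (1/3)Q = 56.5 + 0.5Q gives Q* = 54.2 and P* = 83.6.
With the rebate, buyers effectively pay Pb = Ps − 46, where Ps is the price sellers receive.
On the curves, Pb = 305/3 - (1/3)Q and Ps = 56.5 + 0.5Q; the wedge Ps − Pb = 46 gives 56.5 + 0.5Q − (305/3 - (1/3)Q) = 46, so Q' = 109.4.
Then Pb = 305/3 − (1/3)·109.4 = 65.2 and Ps = 56.5 + 0.5·109.4 = 111.2.
Buyers' price falls by P* − Pb = 83.6 − 65.2 = 18.4; sellers' price rises by Ps − P* = 111.2 − 83.6 = 27.6.
So producers capture 27.6/46 = 0.6 of each unit of subsidy.

Producer share = 0.6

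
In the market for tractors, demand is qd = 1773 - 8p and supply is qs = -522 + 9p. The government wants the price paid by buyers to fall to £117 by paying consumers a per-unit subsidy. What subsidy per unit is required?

Required subsidy s = £34 per unit

At a buyer price of 117, quantity demanded is 1773 − 8·117 = 837.
Sellers supply 837 only when they receive ps with -522 + 9·ps = 837, i.e. ps = 151.
s = ps − pb = 151 − 117 = 34.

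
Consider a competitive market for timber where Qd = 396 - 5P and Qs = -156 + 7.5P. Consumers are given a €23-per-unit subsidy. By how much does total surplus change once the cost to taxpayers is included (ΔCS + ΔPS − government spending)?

Pre-subsidy: 396 - 5P = -156 + 7.5P gives P* = 44.16, Q* = 175.2.
With the rebate, buyers effectively pay Pb = Ps − 23, where Ps is the price sellers receive.
Demand in terms of Ps becomes Qd = 396 − 5(Ps − 23) = 511 - 5Ps. Setting this equal to supply: 511 - 5Ps = -156 + 7.5Ps, so Ps = 53.36.
Buyers pay Pb = 53.36 − 23 = 30.36; Q' = -156 + 7.5·53.36 = 244.2.
ΔCS = ½(175.2 + 244.2)(44.16 − 30.36) = 2893.86; ΔPS = ½(175.2 + 244.2)(53.36 − 44.16) = 1929.24.
Government spending = 23 × 244.2 = 5616.6.
Net change = 2893.86 + 1929.24 − 5616.6 = -793.5. The loss equals the DWL triangle ½·23·69.

Net change in total surplus = -€793.5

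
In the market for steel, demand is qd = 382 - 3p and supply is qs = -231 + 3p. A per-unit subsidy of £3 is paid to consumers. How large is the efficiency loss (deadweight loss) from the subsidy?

Pre-subsidy: 382 - 3p = -231 + 3p gives p* = 613/6, q* = 75.5.
With the rebate, buyers effectively pay pb = ps − 3, where ps is the price sellers receive.
Demand in terms of ps becomes qd = 382 − 3(ps − 3) = 391 - 3ps. Setting this equal to supply: 391 - 3ps = -231 + 3ps, so ps = 311/3.
Buyers pay pb = 311/3 − 3 = 302/3; q' = -231 + 3·(311/3) = 80.
The subsidy expands output by 80 − 75.5 = 4.5 past the efficient level; on those units the gap between marginal cost and willingness to pay runs from 0 up to 3.
DWL = ½ × 3 × 4.5 = 6.75.

Deadweight loss = £6.75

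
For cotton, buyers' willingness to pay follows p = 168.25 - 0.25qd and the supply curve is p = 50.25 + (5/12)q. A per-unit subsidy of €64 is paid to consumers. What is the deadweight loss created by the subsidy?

Deadweight loss = €3072

Pre-subsidy: 168.25 - 0.25q = 50.25 + (5/12)q gives q* = 177 and p* = 124.
With the rebate, buyers effectively pay pb = ps − 64, where ps is the price sellers receive.
On the curves, pb = 168.25 - 0.25q and ps = 50.25 + (5/12)q; the wedge ps − pb = 64 gives 50.25 + (5/12)q − (168.25 - 0.25q) = 64, so q' = 273.
Then pb = 168.25 − 0.25·273 = 100 and ps = 50.25 + (5/12)·273 = 164.
The subsidy expands output by 273 − 177 = 96 past the efficient level; on those units the gap between marginal cost and willingness to pay runs from 0 up to 64.
DWL = ½ × 64 × 96 = 3072.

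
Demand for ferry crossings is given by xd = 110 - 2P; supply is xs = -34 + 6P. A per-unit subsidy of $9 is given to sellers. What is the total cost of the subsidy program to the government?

Government cost = $787.5

Pre-subsidy: 110 - 2P = -34 + 6P gives P* = 18, x* = 74.
With the subsidy, sellers receive Ps = Pb + 9 for each unit, where Pb is the price buyers pay.
Supply in terms of Pb becomes xs = -34 + 6(Pb + 9) = 20 + 6Pb. Setting this equal to demand: 110 - 2Pb = 20 + 6Pb, so Pb = 11.25.
Sellers receive Ps = 11.25 + 9 = 20.25; x' = 110 − 2·11.25 = 87.5.
Government outlay = subsidy × quantity = 9 × 87.5 = 787.5.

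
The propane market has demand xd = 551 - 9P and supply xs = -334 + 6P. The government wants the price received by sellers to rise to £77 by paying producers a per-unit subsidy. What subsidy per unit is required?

At a seller price of 77, quantity supplied is -334 + 6·77 = 128.
Buyers absorb 128 only when they pay Pb with 551 − 9·Pb = 128, i.e. Pb = 47.
s = Ps − Pb = 77 − 47 = 30.

Required subsidy s = £30 per unit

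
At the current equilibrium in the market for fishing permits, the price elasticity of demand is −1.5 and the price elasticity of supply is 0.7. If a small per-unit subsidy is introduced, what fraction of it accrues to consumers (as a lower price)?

For a small subsidy around the equilibrium, the benefit split depends on the relative slopes, which at a point are proportional to the elasticities.
Buyer share = εs/(εs + |εd|) = 0.7/(0.7 + 1.5) = 7/22; seller share = |εd|/(εs + |εd|) = 15/22.

Consumer share = 7/22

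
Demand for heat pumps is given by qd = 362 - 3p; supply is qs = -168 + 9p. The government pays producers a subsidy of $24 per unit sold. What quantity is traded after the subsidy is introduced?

Pre-subsidy: 362 - 3p = -168 + 9p gives p* = 265/6, q* = 229.5.
With the subsidy, sellers receive ps = pb + 24 for each unit, where pb is the price buyers pay.
Supply in terms of pb becomes qs = -168 + 9(pb + 24) = 48 + 9pb. Setting this equal to demand: 362 - 3pb = 48 + 9pb, so pb = 157/6.
Sellers receive ps = 157/6 + 24 = 301/6; q' = 362 − 3·(157/6) = 283.5.

q' = 283.5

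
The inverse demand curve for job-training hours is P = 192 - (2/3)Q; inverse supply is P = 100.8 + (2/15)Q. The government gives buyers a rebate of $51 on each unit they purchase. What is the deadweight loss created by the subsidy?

Deadweight loss = $1625.625

Pre-subsidy: 192 - (2/3)Q = 100.8 + (2/15)Q gives Q* = 114 and P* = 116.
With the rebate, buyers effectively pay Pb = Ps − 51, where Ps is the price sellers receive.
On the curves, Pb = 192 - (2/3)Q and Ps = 100.8 + (2/15)Q; the wedge Ps − Pb = 51 gives 100.8 + (2/15)Q − (192 - (2/3)Q) = 51, so Q' = 177.75.
Then Pb = 192 − (2/3)·177.75 = 73.5 and Ps = 100.8 + (2/15)·177.75 = 124.5.
The subsidy expands output by 177.75 − 114 = 63.75 past the efficient level; on those units the gap between marginal cost and willingness to pay runs from 0 up to 51.
DWL = ½ × 51 × 63.75 = 1625.625.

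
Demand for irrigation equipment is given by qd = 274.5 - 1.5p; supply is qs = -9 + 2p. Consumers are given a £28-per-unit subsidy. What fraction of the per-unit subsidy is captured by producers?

Producer share = 3/7

Pre-subsidy: 274.5 - 1.5p = -9 + 2p gives p* = 81, q* = 153.
With the rebate, buyers effectively pay pb = ps − 28, where ps is the price sellers receive.
Demand in terms of ps becomes qd = 274.5 − 1.5(ps − 28) = 316.5 - 1.5ps. Setting this equal to supply: 316.5 - 1.5ps = -9 + 2ps, so ps = 93.
Buyers pay pb = 93 − 28 = 65; q' = -9 + 2·93 = 177.
Buyers' price falls by p* − pb = 81 − 65 = 16; sellers' price rises by ps − p* = 93 − 81 = 12.
So producers capture 12/28 = 3/7 of each unit of subsidy.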